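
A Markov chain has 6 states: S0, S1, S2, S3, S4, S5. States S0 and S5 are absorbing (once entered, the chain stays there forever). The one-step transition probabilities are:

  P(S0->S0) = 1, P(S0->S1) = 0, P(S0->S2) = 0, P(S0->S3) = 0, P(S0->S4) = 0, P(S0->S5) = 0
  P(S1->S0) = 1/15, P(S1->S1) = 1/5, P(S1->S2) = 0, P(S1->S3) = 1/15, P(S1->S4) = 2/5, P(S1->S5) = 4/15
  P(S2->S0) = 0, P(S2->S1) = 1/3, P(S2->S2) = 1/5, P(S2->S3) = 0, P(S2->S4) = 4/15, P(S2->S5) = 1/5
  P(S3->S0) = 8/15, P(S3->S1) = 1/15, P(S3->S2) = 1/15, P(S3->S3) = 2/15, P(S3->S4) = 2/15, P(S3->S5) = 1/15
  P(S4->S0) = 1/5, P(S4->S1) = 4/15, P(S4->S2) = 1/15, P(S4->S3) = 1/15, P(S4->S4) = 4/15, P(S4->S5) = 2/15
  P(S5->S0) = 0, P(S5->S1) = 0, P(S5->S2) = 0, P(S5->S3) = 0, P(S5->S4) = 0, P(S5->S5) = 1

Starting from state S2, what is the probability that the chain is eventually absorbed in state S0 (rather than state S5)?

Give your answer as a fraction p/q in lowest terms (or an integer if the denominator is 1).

Let a_i = P(absorbed in S0 | start in state i).
Boundary conditions: a_S0 = 1, a_S5 = 0.
For each transient state i, a_i = sum_j P(i->j) * a_j:
  a_S1 = 1/15*a_S0 + 1/5*a_S1 + 0*a_S2 + 1/15*a_S3 + 2/5*a_S4 + 4/15*a_S5
  a_S2 = 0*a_S0 + 1/3*a_S1 + 1/5*a_S2 + 0*a_S3 + 4/15*a_S4 + 1/5*a_S5
  a_S3 = 8/15*a_S0 + 1/15*a_S1 + 1/15*a_S2 + 2/15*a_S3 + 2/15*a_S4 + 1/15*a_S5
  a_S4 = 1/5*a_S0 + 4/15*a_S1 + 1/15*a_S2 + 1/15*a_S3 + 4/15*a_S4 + 2/15*a_S5

Substituting a_S0 = 1 and a_S5 = 0, rearrange to (I - Q) a = r where r[i] = P(i -> S0):
  [4/5, 0, -1/15, -2/5] . (a_S1, a_S2, a_S3, a_S4) = 1/15
  [-1/3, 4/5, 0, -4/15] . (a_S1, a_S2, a_S3, a_S4) = 0
  [-1/15, -1/15, 13/15, -2/15] . (a_S1, a_S2, a_S3, a_S4) = 8/15
  [-4/15, -1/15, -1/15, 11/15] . (a_S1, a_S2, a_S3, a_S4) = 1/5

Solving yields:
  a_S1 = 6128/15091
  a_S2 = 5169/15091
  a_S3 = 11363/15091
  a_S4 = 7847/15091

Starting state is S2, so the absorption probability is a_S2 = 5169/15091.

Answer: 5169/15091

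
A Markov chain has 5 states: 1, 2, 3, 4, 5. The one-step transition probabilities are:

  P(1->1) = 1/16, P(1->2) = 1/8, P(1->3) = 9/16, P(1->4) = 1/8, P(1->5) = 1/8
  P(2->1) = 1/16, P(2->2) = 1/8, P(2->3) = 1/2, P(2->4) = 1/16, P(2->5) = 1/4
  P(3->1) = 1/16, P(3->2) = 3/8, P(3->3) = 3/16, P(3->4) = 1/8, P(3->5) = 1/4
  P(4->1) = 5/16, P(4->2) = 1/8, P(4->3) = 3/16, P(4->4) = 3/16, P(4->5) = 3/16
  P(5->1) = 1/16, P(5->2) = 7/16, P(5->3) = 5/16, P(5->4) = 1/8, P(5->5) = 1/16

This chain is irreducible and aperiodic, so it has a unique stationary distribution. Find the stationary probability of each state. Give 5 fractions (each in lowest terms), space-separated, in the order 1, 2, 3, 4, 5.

The stationary distribution satisfies pi = pi * P, i.e.:
  pi_1 = 1/16*pi_1 + 1/16*pi_2 + 1/16*pi_3 + 5/16*pi_4 + 1/16*pi_5
  pi_2 = 1/8*pi_1 + 1/8*pi_2 + 3/8*pi_3 + 1/8*pi_4 + 7/16*pi_5
  pi_3 = 9/16*pi_1 + 1/2*pi_2 + 3/16*pi_3 + 3/16*pi_4 + 5/16*pi_5
  pi_4 = 1/8*pi_1 + 1/16*pi_2 + 1/8*pi_3 + 3/16*pi_4 + 1/8*pi_5
  pi_5 = 1/8*pi_1 + 1/4*pi_2 + 1/4*pi_3 + 3/16*pi_4 + 1/16*pi_5
with normalization: pi_1 + pi_2 + pi_3 + pi_4 + pi_5 = 1.

Using the first 4 balance equations plus normalization, the linear system A*pi = b is:
  [-15/16, 1/16, 1/16, 5/16, 1/16] . pi = 0
  [1/8, -7/8, 3/8, 1/8, 7/16] . pi = 0
  [9/16, 1/2, -13/16, 3/16, 5/16] . pi = 0
  [1/8, 1/16, 1/8, -13/16, 1/8] . pi = 0
  [1, 1, 1, 1, 1] . pi = 1

Solving yields:
  pi_1 = 8191/89656
  pi_2 = 12031/44828
  pi_3 = 29585/89656
  pi_4 = 5175/44828
  pi_5 = 4367/22414

Verification (pi * P):
  8191/89656*1/16 + 12031/44828*1/16 + 29585/89656*1/16 + 5175/44828*5/16 + 4367/22414*1/16 = 8191/89656 = pi_1  (ok)
  8191/89656*1/8 + 12031/44828*1/8 + 29585/89656*3/8 + 5175/44828*1/8 + 4367/22414*7/16 = 12031/44828 = pi_2  (ok)
  8191/89656*9/16 + 12031/44828*1/2 + 29585/89656*3/16 + 5175/44828*3/16 + 4367/22414*5/16 = 29585/89656 = pi_3  (ok)
  8191/89656*1/8 + 12031/44828*1/16 + 29585/89656*1/8 + 5175/44828*3/16 + 4367/22414*1/8 = 5175/44828 = pi_4  (ok)
  8191/89656*1/8 + 12031/44828*1/4 + 29585/89656*1/4 + 5175/44828*3/16 + 4367/22414*1/16 = 4367/22414 = pi_5  (ok)

Answer: 8191/89656 12031/44828 29585/89656 5175/44828 4367/22414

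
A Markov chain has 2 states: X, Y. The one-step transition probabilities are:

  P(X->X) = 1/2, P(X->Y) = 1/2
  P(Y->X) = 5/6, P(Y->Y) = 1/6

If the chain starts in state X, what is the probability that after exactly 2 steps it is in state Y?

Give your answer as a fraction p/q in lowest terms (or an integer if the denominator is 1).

Answer: 1/3

Derivation:
Computing P^2 by repeated multiplication:
P^1 =
  X: [1/2, 1/2]
  Y: [5/6, 1/6]
P^2 =
  X: [2/3, 1/3]
  Y: [5/9, 4/9]

(P^2)[X -> Y] = 1/3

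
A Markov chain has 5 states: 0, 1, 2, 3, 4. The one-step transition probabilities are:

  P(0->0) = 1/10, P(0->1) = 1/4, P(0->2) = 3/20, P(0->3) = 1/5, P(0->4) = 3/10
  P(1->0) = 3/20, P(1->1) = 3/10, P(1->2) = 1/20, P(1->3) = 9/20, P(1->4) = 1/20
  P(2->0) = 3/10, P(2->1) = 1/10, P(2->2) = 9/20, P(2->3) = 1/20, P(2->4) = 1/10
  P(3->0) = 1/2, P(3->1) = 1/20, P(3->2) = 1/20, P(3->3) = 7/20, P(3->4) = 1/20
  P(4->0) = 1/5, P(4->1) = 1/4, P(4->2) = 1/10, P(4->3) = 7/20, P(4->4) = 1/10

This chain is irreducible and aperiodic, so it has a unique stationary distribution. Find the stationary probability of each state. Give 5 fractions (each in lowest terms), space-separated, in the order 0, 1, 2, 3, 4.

The stationary distribution satisfies pi = pi * P, i.e.:
  pi_0 = 1/10*pi_0 + 3/20*pi_1 + 3/10*pi_2 + 1/2*pi_3 + 1/5*pi_4
  pi_1 = 1/4*pi_0 + 3/10*pi_1 + 1/10*pi_2 + 1/20*pi_3 + 1/4*pi_4
  pi_2 = 3/20*pi_0 + 1/20*pi_1 + 9/20*pi_2 + 1/20*pi_3 + 1/10*pi_4
  pi_3 = 1/5*pi_0 + 9/20*pi_1 + 1/20*pi_2 + 7/20*pi_3 + 7/20*pi_4
  pi_4 = 3/10*pi_0 + 1/20*pi_1 + 1/10*pi_2 + 1/20*pi_3 + 1/10*pi_4
with normalization: pi_0 + pi_1 + pi_2 + pi_3 + pi_4 = 1.

Using the first 4 balance equations plus normalization, the linear system A*pi = b is:
  [-9/10, 3/20, 3/10, 1/2, 1/5] . pi = 0
  [1/4, -7/10, 1/10, 1/20, 1/4] . pi = 0
  [3/20, 1/20, -11/20, 1/20, 1/10] . pi = 0
  [1/5, 9/20, 1/20, -13/20, 7/20] . pi = 0
  [1, 1, 1, 1, 1] . pi = 1

Solving yields:
  pi_0 = 29587/111893
  pi_1 = 20244/111893
  pi_2 = 15463/111893
  pi_3 = 32110/111893
  pi_4 = 14489/111893

Verification (pi * P):
  29587/111893*1/10 + 20244/111893*3/20 + 15463/111893*3/10 + 32110/111893*1/2 + 14489/111893*1/5 = 29587/111893 = pi_0  (ok)
  29587/111893*1/4 + 20244/111893*3/10 + 15463/111893*1/10 + 32110/111893*1/20 + 14489/111893*1/4 = 20244/111893 = pi_1  (ok)
  29587/111893*3/20 + 20244/111893*1/20 + 15463/111893*9/20 + 32110/111893*1/20 + 14489/111893*1/10 = 15463/111893 = pi_2  (ok)
  29587/111893*1/5 + 20244/111893*9/20 + 15463/111893*1/20 + 32110/111893*7/20 + 14489/111893*7/20 = 32110/111893 = pi_3  (ok)
  29587/111893*3/10 + 20244/111893*1/20 + 15463/111893*1/10 + 32110/111893*1/20 + 14489/111893*1/10 = 14489/111893 = pi_4  (ok)

Answer: 29587/111893 20244/111893 15463/111893 32110/111893 14489/111893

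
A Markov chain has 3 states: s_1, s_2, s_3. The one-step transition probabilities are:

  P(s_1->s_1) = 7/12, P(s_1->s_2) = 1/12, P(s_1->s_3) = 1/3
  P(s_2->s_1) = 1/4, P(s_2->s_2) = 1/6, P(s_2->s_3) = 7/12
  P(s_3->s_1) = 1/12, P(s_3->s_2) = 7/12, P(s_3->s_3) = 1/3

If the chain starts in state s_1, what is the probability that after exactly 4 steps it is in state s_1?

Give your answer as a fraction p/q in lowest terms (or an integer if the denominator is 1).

Computing P^4 by repeated multiplication:
P^1 =
  s_1: [7/12, 1/12, 1/3]
  s_2: [1/4, 1/6, 7/12]
  s_3: [1/12, 7/12, 1/3]
P^2 =
  s_1: [7/18, 37/144, 17/48]
  s_2: [17/72, 7/18, 3/8]
  s_3: [2/9, 43/144, 23/48]
P^3 =
  s_1: [277/864, 487/1728, 229/576]
  s_2: [115/432, 131/432, 31/72]
  s_3: [211/864, 601/1728, 235/576]
P^4 =
  s_1: [3013/10368, 6337/20736, 2791/6912]
  s_2: [173/648, 1679/5184, 707/1728]
  s_3: [2731/10368, 6559/20736, 2905/6912]

(P^4)[s_1 -> s_1] = 3013/10368

Answer: 3013/10368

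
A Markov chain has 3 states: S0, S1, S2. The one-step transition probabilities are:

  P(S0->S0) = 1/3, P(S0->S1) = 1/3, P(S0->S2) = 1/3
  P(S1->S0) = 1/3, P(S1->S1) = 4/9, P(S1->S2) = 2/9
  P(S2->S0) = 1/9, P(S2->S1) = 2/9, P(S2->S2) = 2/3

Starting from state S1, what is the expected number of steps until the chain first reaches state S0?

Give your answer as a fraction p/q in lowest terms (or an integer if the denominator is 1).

Let h_i = expected steps to first reach S0 from state i.
Boundary: h_S0 = 0.
First-step equations for the other states:
  h_S1 = 1 + 1/3*h_S0 + 4/9*h_S1 + 2/9*h_S2
  h_S2 = 1 + 1/9*h_S0 + 2/9*h_S1 + 2/3*h_S2

Substituting h_S0 = 0 and rearranging gives the linear system (I - Q) h = 1:
  [5/9, -2/9] . (h_S1, h_S2) = 1
  [-2/9, 1/3] . (h_S1, h_S2) = 1

Solving yields:
  h_S1 = 45/11
  h_S2 = 63/11

Starting state is S1, so the expected hitting time is h_S1 = 45/11.

Answer: 45/11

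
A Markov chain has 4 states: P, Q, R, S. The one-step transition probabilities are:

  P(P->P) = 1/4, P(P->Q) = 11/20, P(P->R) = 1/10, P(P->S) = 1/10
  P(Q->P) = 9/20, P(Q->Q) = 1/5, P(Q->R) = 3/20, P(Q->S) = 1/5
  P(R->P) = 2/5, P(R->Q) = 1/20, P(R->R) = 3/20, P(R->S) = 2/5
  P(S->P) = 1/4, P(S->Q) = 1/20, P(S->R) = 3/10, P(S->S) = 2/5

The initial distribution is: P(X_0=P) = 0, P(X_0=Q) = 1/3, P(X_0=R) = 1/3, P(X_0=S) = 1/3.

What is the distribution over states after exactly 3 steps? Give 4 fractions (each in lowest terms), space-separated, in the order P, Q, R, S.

Propagating the distribution step by step (d_{t+1} = d_t * P):
d_0 = (P=0, Q=1/3, R=1/3, S=1/3)
  d_1[P] = 0*1/4 + 1/3*9/20 + 1/3*2/5 + 1/3*1/4 = 11/30
  d_1[Q] = 0*11/20 + 1/3*1/5 + 1/3*1/20 + 1/3*1/20 = 1/10
  d_1[R] = 0*1/10 + 1/3*3/20 + 1/3*3/20 + 1/3*3/10 = 1/5
  d_1[S] = 0*1/10 + 1/3*1/5 + 1/3*2/5 + 1/3*2/5 = 1/3
d_1 = (P=11/30, Q=1/10, R=1/5, S=1/3)
  d_2[P] = 11/30*1/4 + 1/10*9/20 + 1/5*2/5 + 1/3*1/4 = 3/10
  d_2[Q] = 11/30*11/20 + 1/10*1/5 + 1/5*1/20 + 1/3*1/20 = 149/600
  d_2[R] = 11/30*1/10 + 1/10*3/20 + 1/5*3/20 + 1/3*3/10 = 109/600
  d_2[S] = 11/30*1/10 + 1/10*1/5 + 1/5*2/5 + 1/3*2/5 = 27/100
d_2 = (P=3/10, Q=149/600, R=109/600, S=27/100)
  d_3[P] = 3/10*1/4 + 149/600*9/20 + 109/600*2/5 + 27/100*1/4 = 3923/12000
  d_3[Q] = 3/10*11/20 + 149/600*1/5 + 109/600*1/20 + 27/100*1/20 = 949/4000
  d_3[R] = 3/10*1/10 + 149/600*3/20 + 109/600*3/20 + 27/100*3/10 = 351/2000
  d_3[S] = 3/10*1/10 + 149/600*1/5 + 109/600*2/5 + 27/100*2/5 = 781/3000
d_3 = (P=3923/12000, Q=949/4000, R=351/2000, S=781/3000)

Answer: 3923/12000 949/4000 351/2000 781/3000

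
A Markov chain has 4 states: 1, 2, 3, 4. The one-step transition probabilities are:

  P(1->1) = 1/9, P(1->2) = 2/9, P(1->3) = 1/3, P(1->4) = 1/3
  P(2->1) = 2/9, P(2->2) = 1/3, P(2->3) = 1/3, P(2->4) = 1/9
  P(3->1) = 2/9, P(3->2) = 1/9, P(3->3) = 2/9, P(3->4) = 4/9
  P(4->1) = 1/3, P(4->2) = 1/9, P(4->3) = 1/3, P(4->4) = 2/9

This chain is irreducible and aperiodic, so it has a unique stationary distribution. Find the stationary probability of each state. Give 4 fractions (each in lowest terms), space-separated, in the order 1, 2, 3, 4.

Answer: 179/780 137/780 3/10 23/78

Derivation:
The stationary distribution satisfies pi = pi * P, i.e.:
  pi_1 = 1/9*pi_1 + 2/9*pi_2 + 2/9*pi_3 + 1/3*pi_4
  pi_2 = 2/9*pi_1 + 1/3*pi_2 + 1/9*pi_3 + 1/9*pi_4
  pi_3 = 1/3*pi_1 + 1/3*pi_2 + 2/9*pi_3 + 1/3*pi_4
  pi_4 = 1/3*pi_1 + 1/9*pi_2 + 4/9*pi_3 + 2/9*pi_4
with normalization: pi_1 + pi_2 + pi_3 + pi_4 = 1.

Using the first 3 balance equations plus normalization, the linear system A*pi = b is:
  [-8/9, 2/9, 2/9, 1/3] . pi = 0
  [2/9, -2/3, 1/9, 1/9] . pi = 0
  [1/3, 1/3, -7/9, 1/3] . pi = 0
  [1, 1, 1, 1] . pi = 1

Solving yields:
  pi_1 = 179/780
  pi_2 = 137/780
  pi_3 = 3/10
  pi_4 = 23/78

Verification (pi * P):
  179/780*1/9 + 137/780*2/9 + 3/10*2/9 + 23/78*1/3 = 179/780 = pi_1  (ok)
  179/780*2/9 + 137/780*1/3 + 3/10*1/9 + 23/78*1/9 = 137/780 = pi_2  (ok)
  179/780*1/3 + 137/780*1/3 + 3/10*2/9 + 23/78*1/3 = 3/10 = pi_3  (ok)
  179/780*1/3 + 137/780*1/9 + 3/10*4/9 + 23/78*2/9 = 23/78 = pi_4  (ok)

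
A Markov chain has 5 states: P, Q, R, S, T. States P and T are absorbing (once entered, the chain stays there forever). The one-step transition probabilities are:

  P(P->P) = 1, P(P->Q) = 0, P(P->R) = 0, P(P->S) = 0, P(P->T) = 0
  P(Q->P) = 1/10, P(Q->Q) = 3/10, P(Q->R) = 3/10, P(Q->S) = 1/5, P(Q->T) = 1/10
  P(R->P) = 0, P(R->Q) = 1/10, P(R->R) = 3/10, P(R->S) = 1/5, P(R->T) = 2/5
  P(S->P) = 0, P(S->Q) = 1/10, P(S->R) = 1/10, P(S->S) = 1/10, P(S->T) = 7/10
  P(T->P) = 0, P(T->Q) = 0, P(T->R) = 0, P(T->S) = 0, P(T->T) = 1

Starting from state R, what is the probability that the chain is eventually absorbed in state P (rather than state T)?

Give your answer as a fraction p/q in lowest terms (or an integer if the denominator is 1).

Answer: 11/378

Derivation:
Let a_i = P(absorbed in P | start in state i).
Boundary conditions: a_P = 1, a_T = 0.
For each transient state i, a_i = sum_j P(i->j) * a_j:
  a_Q = 1/10*a_P + 3/10*a_Q + 3/10*a_R + 1/5*a_S + 1/10*a_T
  a_R = 0*a_P + 1/10*a_Q + 3/10*a_R + 1/5*a_S + 2/5*a_T
  a_S = 0*a_P + 1/10*a_Q + 1/10*a_R + 1/10*a_S + 7/10*a_T

Substituting a_P = 1 and a_T = 0, rearrange to (I - Q) a = r where r[i] = P(i -> P):
  [7/10, -3/10, -1/5] . (a_Q, a_R, a_S) = 1/10
  [-1/10, 7/10, -1/5] . (a_Q, a_R, a_S) = 0
  [-1/10, -1/10, 9/10] . (a_Q, a_R, a_S) = 0

Solving yields:
  a_Q = 61/378
  a_R = 11/378
  a_S = 4/189

Starting state is R, so the absorption probability is a_R = 11/378.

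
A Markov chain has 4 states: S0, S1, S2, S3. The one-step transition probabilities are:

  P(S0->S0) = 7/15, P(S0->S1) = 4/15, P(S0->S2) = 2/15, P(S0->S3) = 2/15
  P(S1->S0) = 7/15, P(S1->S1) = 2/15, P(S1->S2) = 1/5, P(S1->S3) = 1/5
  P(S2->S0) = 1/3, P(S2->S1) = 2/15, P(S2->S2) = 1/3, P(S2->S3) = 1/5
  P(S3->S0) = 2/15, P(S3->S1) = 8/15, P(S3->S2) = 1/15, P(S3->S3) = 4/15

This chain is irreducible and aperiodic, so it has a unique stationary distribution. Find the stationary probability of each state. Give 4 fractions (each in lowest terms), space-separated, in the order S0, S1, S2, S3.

Answer: 53/139 36/139 24/139 26/139

Derivation:
The stationary distribution satisfies pi = pi * P, i.e.:
  pi_S0 = 7/15*pi_S0 + 7/15*pi_S1 + 1/3*pi_S2 + 2/15*pi_S3
  pi_S1 = 4/15*pi_S0 + 2/15*pi_S1 + 2/15*pi_S2 + 8/15*pi_S3
  pi_S2 = 2/15*pi_S0 + 1/5*pi_S1 + 1/3*pi_S2 + 1/15*pi_S3
  pi_S3 = 2/15*pi_S0 + 1/5*pi_S1 + 1/5*pi_S2 + 4/15*pi_S3
with normalization: pi_S0 + pi_S1 + pi_S2 + pi_S3 = 1.

Using the first 3 balance equations plus normalization, the linear system A*pi = b is:
  [-8/15, 7/15, 1/3, 2/15] . pi = 0
  [4/15, -13/15, 2/15, 8/15] . pi = 0
  [2/15, 1/5, -2/3, 1/15] . pi = 0
  [1, 1, 1, 1] . pi = 1

Solving yields:
  pi_S0 = 53/139
  pi_S1 = 36/139
  pi_S2 = 24/139
  pi_S3 = 26/139

Verification (pi * P):
  53/139*7/15 + 36/139*7/15 + 24/139*1/3 + 26/139*2/15 = 53/139 = pi_S0  (ok)
  53/139*4/15 + 36/139*2/15 + 24/139*2/15 + 26/139*8/15 = 36/139 = pi_S1  (ok)
  53/139*2/15 + 36/139*1/5 + 24/139*1/3 + 26/139*1/15 = 24/139 = pi_S2  (ok)
  53/139*2/15 + 36/139*1/5 + 24/139*1/5 + 26/139*4/15 = 26/139 = pi_S3  (ok)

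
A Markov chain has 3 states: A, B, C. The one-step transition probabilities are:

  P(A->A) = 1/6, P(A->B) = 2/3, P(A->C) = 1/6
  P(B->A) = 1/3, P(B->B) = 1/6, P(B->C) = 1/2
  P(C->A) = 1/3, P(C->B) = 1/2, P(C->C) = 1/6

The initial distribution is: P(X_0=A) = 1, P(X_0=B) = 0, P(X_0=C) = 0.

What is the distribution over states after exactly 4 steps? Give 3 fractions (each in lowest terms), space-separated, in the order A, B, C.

Propagating the distribution step by step (d_{t+1} = d_t * P):
d_0 = (A=1, B=0, C=0)
  d_1[A] = 1*1/6 + 0*1/3 + 0*1/3 = 1/6
  d_1[B] = 1*2/3 + 0*1/6 + 0*1/2 = 2/3
  d_1[C] = 1*1/6 + 0*1/2 + 0*1/6 = 1/6
d_1 = (A=1/6, B=2/3, C=1/6)
  d_2[A] = 1/6*1/6 + 2/3*1/3 + 1/6*1/3 = 11/36
  d_2[B] = 1/6*2/3 + 2/3*1/6 + 1/6*1/2 = 11/36
  d_2[C] = 1/6*1/6 + 2/3*1/2 + 1/6*1/6 = 7/18
d_2 = (A=11/36, B=11/36, C=7/18)
  d_3[A] = 11/36*1/6 + 11/36*1/3 + 7/18*1/3 = 61/216
  d_3[B] = 11/36*2/3 + 11/36*1/6 + 7/18*1/2 = 97/216
  d_3[C] = 11/36*1/6 + 11/36*1/2 + 7/18*1/6 = 29/108
d_3 = (A=61/216, B=97/216, C=29/108)
  d_4[A] = 61/216*1/6 + 97/216*1/3 + 29/108*1/3 = 371/1296
  d_4[B] = 61/216*2/3 + 97/216*1/6 + 29/108*1/2 = 515/1296
  d_4[C] = 61/216*1/6 + 97/216*1/2 + 29/108*1/6 = 205/648
d_4 = (A=371/1296, B=515/1296, C=205/648)

Answer: 371/1296 515/1296 205/648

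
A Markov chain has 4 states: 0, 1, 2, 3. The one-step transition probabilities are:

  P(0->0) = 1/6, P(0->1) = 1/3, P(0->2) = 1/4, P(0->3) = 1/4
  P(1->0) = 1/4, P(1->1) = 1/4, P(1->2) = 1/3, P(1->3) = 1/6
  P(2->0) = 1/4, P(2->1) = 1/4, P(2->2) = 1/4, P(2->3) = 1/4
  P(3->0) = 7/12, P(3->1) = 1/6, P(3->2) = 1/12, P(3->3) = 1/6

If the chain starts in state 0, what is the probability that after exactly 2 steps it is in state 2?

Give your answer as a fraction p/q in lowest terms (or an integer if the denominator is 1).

Computing P^2 by repeated multiplication:
P^1 =
  0: [1/6, 1/3, 1/4, 1/4]
  1: [1/4, 1/4, 1/3, 1/6]
  2: [1/4, 1/4, 1/4, 1/4]
  3: [7/12, 1/6, 1/12, 1/6]
P^2 =
  0: [23/72, 35/144, 17/72, 29/144]
  1: [41/144, 37/144, 35/144, 31/144]
  2: [5/16, 1/4, 11/48, 5/24]
  3: [37/144, 41/144, 17/72, 2/9]

(P^2)[0 -> 2] = 17/72

Answer: 17/72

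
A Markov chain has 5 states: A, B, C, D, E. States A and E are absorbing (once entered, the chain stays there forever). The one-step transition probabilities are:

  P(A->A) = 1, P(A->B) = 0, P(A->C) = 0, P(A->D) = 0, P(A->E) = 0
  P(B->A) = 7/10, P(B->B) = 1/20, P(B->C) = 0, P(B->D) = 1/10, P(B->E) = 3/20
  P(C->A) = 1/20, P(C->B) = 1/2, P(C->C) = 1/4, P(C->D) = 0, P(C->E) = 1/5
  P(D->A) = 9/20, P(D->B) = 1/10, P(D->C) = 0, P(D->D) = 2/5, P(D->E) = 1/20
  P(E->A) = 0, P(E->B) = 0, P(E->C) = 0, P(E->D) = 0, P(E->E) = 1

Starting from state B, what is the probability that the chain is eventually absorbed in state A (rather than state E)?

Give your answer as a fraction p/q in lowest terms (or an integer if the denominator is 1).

Answer: 93/112

Derivation:
Let a_i = P(absorbed in A | start in state i).
Boundary conditions: a_A = 1, a_E = 0.
For each transient state i, a_i = sum_j P(i->j) * a_j:
  a_B = 7/10*a_A + 1/20*a_B + 0*a_C + 1/10*a_D + 3/20*a_E
  a_C = 1/20*a_A + 1/2*a_B + 1/4*a_C + 0*a_D + 1/5*a_E
  a_D = 9/20*a_A + 1/10*a_B + 0*a_C + 2/5*a_D + 1/20*a_E

Substituting a_A = 1 and a_E = 0, rearrange to (I - Q) a = r where r[i] = P(i -> A):
  [19/20, 0, -1/10] . (a_B, a_C, a_D) = 7/10
  [-1/2, 3/4, 0] . (a_B, a_C, a_D) = 1/20
  [-1/10, 0, 3/5] . (a_B, a_C, a_D) = 9/20

Solving yields:
  a_B = 93/112
  a_C = 521/840
  a_D = 199/224

Starting state is B, so the absorption probability is a_B = 93/112.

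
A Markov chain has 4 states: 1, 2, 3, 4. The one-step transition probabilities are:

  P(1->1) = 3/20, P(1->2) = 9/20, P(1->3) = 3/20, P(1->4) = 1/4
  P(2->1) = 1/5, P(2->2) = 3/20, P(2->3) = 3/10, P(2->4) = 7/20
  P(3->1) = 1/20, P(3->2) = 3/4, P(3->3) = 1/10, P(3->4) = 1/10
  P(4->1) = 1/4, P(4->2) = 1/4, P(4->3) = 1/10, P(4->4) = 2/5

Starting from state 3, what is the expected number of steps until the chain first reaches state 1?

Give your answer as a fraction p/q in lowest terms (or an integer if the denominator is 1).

Answer: 1245/203

Derivation:
Let h_i = expected steps to first reach 1 from state i.
Boundary: h_1 = 0.
First-step equations for the other states:
  h_2 = 1 + 1/5*h_1 + 3/20*h_2 + 3/10*h_3 + 7/20*h_4
  h_3 = 1 + 1/20*h_1 + 3/4*h_2 + 1/10*h_3 + 1/10*h_4
  h_4 = 1 + 1/4*h_1 + 1/4*h_2 + 1/10*h_3 + 2/5*h_4

Substituting h_1 = 0 and rearranging gives the linear system (I - Q) h = 1:
  [17/20, -3/10, -7/20] . (h_2, h_3, h_4) = 1
  [-3/4, 9/10, -1/10] . (h_2, h_3, h_4) = 1
  [-1/4, -1/10, 3/5] . (h_2, h_3, h_4) = 1

Solving yields:
  h_2 = 1090/203
  h_3 = 1245/203
  h_4 = 1000/203

Starting state is 3, so the expected hitting time is h_3 = 1245/203.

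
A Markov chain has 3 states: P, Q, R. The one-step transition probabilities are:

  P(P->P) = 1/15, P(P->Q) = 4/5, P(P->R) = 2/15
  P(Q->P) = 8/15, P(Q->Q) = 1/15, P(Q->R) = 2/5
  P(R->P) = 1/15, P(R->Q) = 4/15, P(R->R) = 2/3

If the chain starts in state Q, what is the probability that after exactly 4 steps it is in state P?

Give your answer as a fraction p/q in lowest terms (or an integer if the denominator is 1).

Answer: 8366/50625

Derivation:
Computing P^4 by repeated multiplication:
P^1 =
  P: [1/15, 4/5, 2/15]
  Q: [8/15, 1/15, 2/5]
  R: [1/15, 4/15, 2/3]
P^2 =
  P: [11/25, 32/225, 94/225]
  Q: [22/225, 121/225, 82/225]
  R: [43/225, 56/225, 14/25]
P^3 =
  P: [449/3375, 532/1125, 266/675]
  Q: [1072/3375, 713/3375, 106/225]
  R: [617/3375, 1076/3375, 1682/3375]
P^4 =
  P: [4849/16875, 12304/50625, 23774/50625]
  Q: [8366/50625, 19937/50625, 22322/50625]
  R: [10907/50625, 15208/50625, 1634/3375]

(P^4)[Q -> P] = 8366/50625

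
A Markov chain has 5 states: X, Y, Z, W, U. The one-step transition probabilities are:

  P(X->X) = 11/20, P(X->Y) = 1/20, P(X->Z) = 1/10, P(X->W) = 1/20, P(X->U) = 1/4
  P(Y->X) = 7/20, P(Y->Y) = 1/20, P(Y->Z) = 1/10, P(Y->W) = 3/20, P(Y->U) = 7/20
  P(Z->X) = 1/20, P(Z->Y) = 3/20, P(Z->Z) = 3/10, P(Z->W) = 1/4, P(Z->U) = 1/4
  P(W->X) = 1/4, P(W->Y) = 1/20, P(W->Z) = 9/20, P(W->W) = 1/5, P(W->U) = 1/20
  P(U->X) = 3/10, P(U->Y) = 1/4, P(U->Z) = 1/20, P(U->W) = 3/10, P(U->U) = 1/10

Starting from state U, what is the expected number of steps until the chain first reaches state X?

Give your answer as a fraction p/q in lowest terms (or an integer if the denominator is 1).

Let h_i = expected steps to first reach X from state i.
Boundary: h_X = 0.
First-step equations for the other states:
  h_Y = 1 + 7/20*h_X + 1/20*h_Y + 1/10*h_Z + 3/20*h_W + 7/20*h_U
  h_Z = 1 + 1/20*h_X + 3/20*h_Y + 3/10*h_Z + 1/4*h_W + 1/4*h_U
  h_W = 1 + 1/4*h_X + 1/20*h_Y + 9/20*h_Z + 1/5*h_W + 1/20*h_U
  h_U = 1 + 3/10*h_X + 1/4*h_Y + 1/20*h_Z + 3/10*h_W + 1/10*h_U

Substituting h_X = 0 and rearranging gives the linear system (I - Q) h = 1:
  [19/20, -1/10, -3/20, -7/20] . (h_Y, h_Z, h_W, h_U) = 1
  [-3/20, 7/10, -1/4, -1/4] . (h_Y, h_Z, h_W, h_U) = 1
  [-1/20, -9/20, 4/5, -1/20] . (h_Y, h_Z, h_W, h_U) = 1
  [-1/4, -1/20, -3/10, 9/10] . (h_Y, h_Z, h_W, h_U) = 1

Solving yields:
  h_Y = 37650/9661
  h_Z = 52630/9661
  h_W = 46510/9661
  h_U = 39620/9661

Starting state is U, so the expected hitting time is h_U = 39620/9661.

Answer: 39620/9661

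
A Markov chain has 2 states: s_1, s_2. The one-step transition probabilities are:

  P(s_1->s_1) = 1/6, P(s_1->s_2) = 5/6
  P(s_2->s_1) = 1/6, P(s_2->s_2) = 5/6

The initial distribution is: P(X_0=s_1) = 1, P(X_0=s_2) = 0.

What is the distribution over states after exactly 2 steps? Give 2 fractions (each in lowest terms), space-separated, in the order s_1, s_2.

Answer: 1/6 5/6

Derivation:
Propagating the distribution step by step (d_{t+1} = d_t * P):
d_0 = (s_1=1, s_2=0)
  d_1[s_1] = 1*1/6 + 0*1/6 = 1/6
  d_1[s_2] = 1*5/6 + 0*5/6 = 5/6
d_1 = (s_1=1/6, s_2=5/6)
  d_2[s_1] = 1/6*1/6 + 5/6*1/6 = 1/6
  d_2[s_2] = 1/6*5/6 + 5/6*5/6 = 5/6
d_2 = (s_1=1/6, s_2=5/6)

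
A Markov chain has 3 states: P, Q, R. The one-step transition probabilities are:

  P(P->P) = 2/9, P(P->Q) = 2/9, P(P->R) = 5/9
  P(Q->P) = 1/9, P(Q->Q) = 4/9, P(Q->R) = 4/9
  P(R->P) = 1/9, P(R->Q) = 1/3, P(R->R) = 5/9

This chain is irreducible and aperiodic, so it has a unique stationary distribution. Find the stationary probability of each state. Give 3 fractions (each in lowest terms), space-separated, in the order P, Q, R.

Answer: 1/8 23/64 33/64

Derivation:
The stationary distribution satisfies pi = pi * P, i.e.:
  pi_P = 2/9*pi_P + 1/9*pi_Q + 1/9*pi_R
  pi_Q = 2/9*pi_P + 4/9*pi_Q + 1/3*pi_R
  pi_R = 5/9*pi_P + 4/9*pi_Q + 5/9*pi_R
with normalization: pi_P + pi_Q + pi_R = 1.

Using the first 2 balance equations plus normalization, the linear system A*pi = b is:
  [-7/9, 1/9, 1/9] . pi = 0
  [2/9, -5/9, 1/3] . pi = 0
  [1, 1, 1] . pi = 1

Solving yields:
  pi_P = 1/8
  pi_Q = 23/64
  pi_R = 33/64

Verification (pi * P):
  1/8*2/9 + 23/64*1/9 + 33/64*1/9 = 1/8 = pi_P  (ok)
  1/8*2/9 + 23/64*4/9 + 33/64*1/3 = 23/64 = pi_Q  (ok)
  1/8*5/9 + 23/64*4/9 + 33/64*5/9 = 33/64 = pi_R  (ok)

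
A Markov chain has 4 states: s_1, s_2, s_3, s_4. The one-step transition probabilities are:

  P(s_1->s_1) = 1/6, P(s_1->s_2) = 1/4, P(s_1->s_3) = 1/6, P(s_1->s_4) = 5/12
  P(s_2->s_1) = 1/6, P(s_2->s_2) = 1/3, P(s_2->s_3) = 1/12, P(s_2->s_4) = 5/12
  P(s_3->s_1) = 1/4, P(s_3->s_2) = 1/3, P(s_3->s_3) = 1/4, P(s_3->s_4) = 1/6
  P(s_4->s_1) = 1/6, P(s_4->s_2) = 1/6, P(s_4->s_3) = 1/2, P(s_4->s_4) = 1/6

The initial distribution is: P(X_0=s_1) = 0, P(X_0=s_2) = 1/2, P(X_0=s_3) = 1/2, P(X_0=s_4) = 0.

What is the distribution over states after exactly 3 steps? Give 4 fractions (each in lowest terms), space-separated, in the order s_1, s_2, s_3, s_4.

Propagating the distribution step by step (d_{t+1} = d_t * P):
d_0 = (s_1=0, s_2=1/2, s_3=1/2, s_4=0)
  d_1[s_1] = 0*1/6 + 1/2*1/6 + 1/2*1/4 + 0*1/6 = 5/24
  d_1[s_2] = 0*1/4 + 1/2*1/3 + 1/2*1/3 + 0*1/6 = 1/3
  d_1[s_3] = 0*1/6 + 1/2*1/12 + 1/2*1/4 + 0*1/2 = 1/6
  d_1[s_4] = 0*5/12 + 1/2*5/12 + 1/2*1/6 + 0*1/6 = 7/24
d_1 = (s_1=5/24, s_2=1/3, s_3=1/6, s_4=7/24)
  d_2[s_1] = 5/24*1/6 + 1/3*1/6 + 1/6*1/4 + 7/24*1/6 = 13/72
  d_2[s_2] = 5/24*1/4 + 1/3*1/3 + 1/6*1/3 + 7/24*1/6 = 77/288
  d_2[s_3] = 5/24*1/6 + 1/3*1/12 + 1/6*1/4 + 7/24*1/2 = 1/4
  d_2[s_4] = 5/24*5/12 + 1/3*5/12 + 1/6*1/6 + 7/24*1/6 = 29/96
d_2 = (s_1=13/72, s_2=77/288, s_3=1/4, s_4=29/96)
  d_3[s_1] = 13/72*1/6 + 77/288*1/6 + 1/4*1/4 + 29/96*1/6 = 3/16
  d_3[s_2] = 13/72*1/4 + 77/288*1/3 + 1/4*1/3 + 29/96*1/6 = 463/1728
  d_3[s_3] = 13/72*1/6 + 77/288*1/12 + 1/4*1/4 + 29/96*1/2 = 919/3456
  d_3[s_4] = 13/72*5/12 + 77/288*5/12 + 1/4*1/6 + 29/96*1/6 = 107/384
d_3 = (s_1=3/16, s_2=463/1728, s_3=919/3456, s_4=107/384)

Answer: 3/16 463/1728 919/3456 107/384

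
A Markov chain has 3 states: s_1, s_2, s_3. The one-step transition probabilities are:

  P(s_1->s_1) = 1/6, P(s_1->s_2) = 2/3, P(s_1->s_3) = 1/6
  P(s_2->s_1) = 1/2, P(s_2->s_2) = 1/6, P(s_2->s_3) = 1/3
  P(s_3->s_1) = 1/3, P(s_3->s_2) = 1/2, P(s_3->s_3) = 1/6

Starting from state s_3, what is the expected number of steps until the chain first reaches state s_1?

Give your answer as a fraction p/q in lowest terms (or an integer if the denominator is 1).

Answer: 48/19

Derivation:
Let h_i = expected steps to first reach s_1 from state i.
Boundary: h_s_1 = 0.
First-step equations for the other states:
  h_s_2 = 1 + 1/2*h_s_1 + 1/6*h_s_2 + 1/3*h_s_3
  h_s_3 = 1 + 1/3*h_s_1 + 1/2*h_s_2 + 1/6*h_s_3

Substituting h_s_1 = 0 and rearranging gives the linear system (I - Q) h = 1:
  [5/6, -1/3] . (h_s_2, h_s_3) = 1
  [-1/2, 5/6] . (h_s_2, h_s_3) = 1

Solving yields:
  h_s_2 = 42/19
  h_s_3 = 48/19

Starting state is s_3, so the expected hitting time is h_s_3 = 48/19.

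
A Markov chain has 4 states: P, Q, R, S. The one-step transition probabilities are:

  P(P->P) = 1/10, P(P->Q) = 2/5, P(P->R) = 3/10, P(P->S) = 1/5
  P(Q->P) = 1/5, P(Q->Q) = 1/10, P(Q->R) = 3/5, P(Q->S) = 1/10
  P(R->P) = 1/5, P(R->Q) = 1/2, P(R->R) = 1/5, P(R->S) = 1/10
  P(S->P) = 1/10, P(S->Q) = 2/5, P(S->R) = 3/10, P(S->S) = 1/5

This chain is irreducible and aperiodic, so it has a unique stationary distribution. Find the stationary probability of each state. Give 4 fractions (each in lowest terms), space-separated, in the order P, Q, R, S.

Answer: 17/100 47/140 51/140 13/100

Derivation:
The stationary distribution satisfies pi = pi * P, i.e.:
  pi_P = 1/10*pi_P + 1/5*pi_Q + 1/5*pi_R + 1/10*pi_S
  pi_Q = 2/5*pi_P + 1/10*pi_Q + 1/2*pi_R + 2/5*pi_S
  pi_R = 3/10*pi_P + 3/5*pi_Q + 1/5*pi_R + 3/10*pi_S
  pi_S = 1/5*pi_P + 1/10*pi_Q + 1/10*pi_R + 1/5*pi_S
with normalization: pi_P + pi_Q + pi_R + pi_S = 1.

Using the first 3 balance equations plus normalization, the linear system A*pi = b is:
  [-9/10, 1/5, 1/5, 1/10] . pi = 0
  [2/5, -9/10, 1/2, 2/5] . pi = 0
  [3/10, 3/5, -4/5, 3/10] . pi = 0
  [1, 1, 1, 1] . pi = 1

Solving yields:
  pi_P = 17/100
  pi_Q = 47/140
  pi_R = 51/140
  pi_S = 13/100

Verification (pi * P):
  17/100*1/10 + 47/140*1/5 + 51/140*1/5 + 13/100*1/10 = 17/100 = pi_P  (ok)
  17/100*2/5 + 47/140*1/10 + 51/140*1/2 + 13/100*2/5 = 47/140 = pi_Q  (ok)
  17/100*3/10 + 47/140*3/5 + 51/140*1/5 + 13/100*3/10 = 51/140 = pi_R  (ok)
  17/100*1/5 + 47/140*1/10 + 51/140*1/10 + 13/100*1/5 = 13/100 = pi_S  (ok)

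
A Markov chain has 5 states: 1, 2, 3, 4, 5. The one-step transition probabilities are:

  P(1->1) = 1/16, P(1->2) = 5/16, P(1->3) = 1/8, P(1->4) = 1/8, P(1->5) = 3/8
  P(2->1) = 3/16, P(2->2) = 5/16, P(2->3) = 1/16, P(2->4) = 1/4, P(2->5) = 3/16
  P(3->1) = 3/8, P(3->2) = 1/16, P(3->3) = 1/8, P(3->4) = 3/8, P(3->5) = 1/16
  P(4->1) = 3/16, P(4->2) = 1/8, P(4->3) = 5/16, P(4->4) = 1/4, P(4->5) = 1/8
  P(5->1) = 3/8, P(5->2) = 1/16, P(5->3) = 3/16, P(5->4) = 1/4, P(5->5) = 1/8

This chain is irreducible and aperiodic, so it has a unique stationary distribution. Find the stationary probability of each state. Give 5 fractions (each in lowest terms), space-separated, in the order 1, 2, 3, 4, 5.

The stationary distribution satisfies pi = pi * P, i.e.:
  pi_1 = 1/16*pi_1 + 3/16*pi_2 + 3/8*pi_3 + 3/16*pi_4 + 3/8*pi_5
  pi_2 = 5/16*pi_1 + 5/16*pi_2 + 1/16*pi_3 + 1/8*pi_4 + 1/16*pi_5
  pi_3 = 1/8*pi_1 + 1/16*pi_2 + 1/8*pi_3 + 5/16*pi_4 + 3/16*pi_5
  pi_4 = 1/8*pi_1 + 1/4*pi_2 + 3/8*pi_3 + 1/4*pi_4 + 1/4*pi_5
  pi_5 = 3/8*pi_1 + 3/16*pi_2 + 1/16*pi_3 + 1/8*pi_4 + 1/8*pi_5
with normalization: pi_1 + pi_2 + pi_3 + pi_4 + pi_5 = 1.

Using the first 4 balance equations plus normalization, the linear system A*pi = b is:
  [-15/16, 3/16, 3/8, 3/16, 3/8] . pi = 0
  [5/16, -11/16, 1/16, 1/8, 1/16] . pi = 0
  [1/8, 1/16, -7/8, 5/16, 3/16] . pi = 0
  [1/8, 1/4, 3/8, -3/4, 1/4] . pi = 0
  [1, 1, 1, 1, 1] . pi = 1

Solving yields:
  pi_1 = 2607/11564
  pi_2 = 2067/11564
  pi_3 = 1975/11564
  pi_4 = 703/2891
  pi_5 = 2103/11564

Verification (pi * P):
  2607/11564*1/16 + 2067/11564*3/16 + 1975/11564*3/8 + 703/2891*3/16 + 2103/11564*3/8 = 2607/11564 = pi_1  (ok)
  2607/11564*5/16 + 2067/11564*5/16 + 1975/11564*1/16 + 703/2891*1/8 + 2103/11564*1/16 = 2067/11564 = pi_2  (ok)
  2607/11564*1/8 + 2067/11564*1/16 + 1975/11564*1/8 + 703/2891*5/16 + 2103/11564*3/16 = 1975/11564 = pi_3  (ok)
  2607/11564*1/8 + 2067/11564*1/4 + 1975/11564*3/8 + 703/2891*1/4 + 2103/11564*1/4 = 703/2891 = pi_4  (ok)
  2607/11564*3/8 + 2067/11564*3/16 + 1975/11564*1/16 + 703/2891*1/8 + 2103/11564*1/8 = 2103/11564 = pi_5  (ok)

Answer: 2607/11564 2067/11564 1975/11564 703/2891 2103/11564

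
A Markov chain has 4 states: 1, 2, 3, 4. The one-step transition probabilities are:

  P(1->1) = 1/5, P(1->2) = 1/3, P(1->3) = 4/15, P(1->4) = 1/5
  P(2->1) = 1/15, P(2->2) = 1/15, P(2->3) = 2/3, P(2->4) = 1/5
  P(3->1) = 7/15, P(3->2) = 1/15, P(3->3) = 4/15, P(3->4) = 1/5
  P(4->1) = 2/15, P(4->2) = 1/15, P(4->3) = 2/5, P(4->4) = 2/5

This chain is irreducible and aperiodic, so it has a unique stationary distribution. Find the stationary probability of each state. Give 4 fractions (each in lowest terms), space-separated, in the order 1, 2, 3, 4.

The stationary distribution satisfies pi = pi * P, i.e.:
  pi_1 = 1/5*pi_1 + 1/15*pi_2 + 7/15*pi_3 + 2/15*pi_4
  pi_2 = 1/3*pi_1 + 1/15*pi_2 + 1/15*pi_3 + 1/15*pi_4
  pi_3 = 4/15*pi_1 + 2/3*pi_2 + 4/15*pi_3 + 2/5*pi_4
  pi_4 = 1/5*pi_1 + 1/5*pi_2 + 1/5*pi_3 + 2/5*pi_4
with normalization: pi_1 + pi_2 + pi_3 + pi_4 = 1.

Using the first 3 balance equations plus normalization, the linear system A*pi = b is:
  [-4/5, 1/15, 7/15, 2/15] . pi = 0
  [1/3, -14/15, 1/15, 1/15] . pi = 0
  [4/15, 2/3, -11/15, 2/5] . pi = 0
  [1, 1, 1, 1] . pi = 1

Solving yields:
  pi_1 = 107/412
  pi_2 = 14/103
  pi_3 = 73/206
  pi_4 = 1/4

Verification (pi * P):
  107/412*1/5 + 14/103*1/15 + 73/206*7/15 + 1/4*2/15 = 107/412 = pi_1  (ok)
  107/412*1/3 + 14/103*1/15 + 73/206*1/15 + 1/4*1/15 = 14/103 = pi_2  (ok)
  107/412*4/15 + 14/103*2/3 + 73/206*4/15 + 1/4*2/5 = 73/206 = pi_3  (ok)
  107/412*1/5 + 14/103*1/5 + 73/206*1/5 + 1/4*2/5 = 1/4 = pi_4  (ok)

Answer: 107/412 14/103 73/206 1/4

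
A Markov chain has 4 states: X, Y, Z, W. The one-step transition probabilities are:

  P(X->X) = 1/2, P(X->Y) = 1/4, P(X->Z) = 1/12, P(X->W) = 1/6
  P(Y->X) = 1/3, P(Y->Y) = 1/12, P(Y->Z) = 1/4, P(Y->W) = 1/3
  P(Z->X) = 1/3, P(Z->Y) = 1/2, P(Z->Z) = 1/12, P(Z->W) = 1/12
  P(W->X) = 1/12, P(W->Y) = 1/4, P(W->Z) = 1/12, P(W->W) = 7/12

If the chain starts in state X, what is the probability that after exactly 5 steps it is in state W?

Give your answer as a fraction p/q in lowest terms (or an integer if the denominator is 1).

Computing P^5 by repeated multiplication:
P^1 =
  X: [1/2, 1/4, 1/12, 1/6]
  Y: [1/3, 1/12, 1/4, 1/3]
  Z: [1/3, 1/2, 1/12, 1/12]
  W: [1/12, 1/4, 1/12, 7/12]
P^2 =
  X: [3/8, 11/48, 1/8, 13/48]
  Y: [11/36, 43/144, 7/72, 43/144]
  Z: [53/144, 3/16, 1/6, 5/18]
  W: [29/144, 11/48, 1/8, 4/9]
P^3 =
  X: [21/64, 35/144, 35/288, 59/192]
  Y: [535/1728, 97/432, 115/864, 575/1728]
  Z: [281/864, 25/96, 11/96, 259/864]
  W: [221/864, 35/144, 35/288, 41/108]
P^4 =
  X: [239/768, 829/3456, 107/864, 749/2304]
  Y: [6257/20736, 2549/10368, 313/2592, 6877/20736]
  Z: [3241/10368, 271/1152, 73/576, 1687/5184]
  W: [1457/5184, 829/3456, 107/864, 3683/10368]
P^5 =
  X: [2801/9216, 4997/20736, 2557/20736, 9173/27648]
  Y: [74827/248832, 14881/62208, 7733/62208, 83549/248832]
  Z: [4729/15552, 419/1728, 847/6912, 20585/62208]
  W: [36251/124416, 4997/20736, 2557/20736, 42841/124416]

(P^5)[X -> W] = 9173/27648

Answer: 9173/27648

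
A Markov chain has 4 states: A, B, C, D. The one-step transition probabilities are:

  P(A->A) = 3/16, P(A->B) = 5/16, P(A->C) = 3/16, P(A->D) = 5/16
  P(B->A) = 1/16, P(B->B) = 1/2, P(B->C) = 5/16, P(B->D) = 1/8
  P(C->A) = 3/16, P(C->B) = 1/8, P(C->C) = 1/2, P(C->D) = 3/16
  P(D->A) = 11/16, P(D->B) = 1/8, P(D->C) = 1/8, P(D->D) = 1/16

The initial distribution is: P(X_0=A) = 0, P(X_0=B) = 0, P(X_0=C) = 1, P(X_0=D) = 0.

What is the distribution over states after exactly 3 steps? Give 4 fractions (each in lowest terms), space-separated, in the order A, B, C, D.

Answer: 515/2048 517/2048 1273/4096 759/4096

Derivation:
Propagating the distribution step by step (d_{t+1} = d_t * P):
d_0 = (A=0, B=0, C=1, D=0)
  d_1[A] = 0*3/16 + 0*1/16 + 1*3/16 + 0*11/16 = 3/16
  d_1[B] = 0*5/16 + 0*1/2 + 1*1/8 + 0*1/8 = 1/8
  d_1[C] = 0*3/16 + 0*5/16 + 1*1/2 + 0*1/8 = 1/2
  d_1[D] = 0*5/16 + 0*1/8 + 1*3/16 + 0*1/16 = 3/16
d_1 = (A=3/16, B=1/8, C=1/2, D=3/16)
  d_2[A] = 3/16*3/16 + 1/8*1/16 + 1/2*3/16 + 3/16*11/16 = 17/64
  d_2[B] = 3/16*5/16 + 1/8*1/2 + 1/2*1/8 + 3/16*1/8 = 53/256
  d_2[C] = 3/16*3/16 + 1/8*5/16 + 1/2*1/2 + 3/16*1/8 = 89/256
  d_2[D] = 3/16*5/16 + 1/8*1/8 + 1/2*3/16 + 3/16*1/16 = 23/128
d_2 = (A=17/64, B=53/256, C=89/256, D=23/128)
  d_3[A] = 17/64*3/16 + 53/256*1/16 + 89/256*3/16 + 23/128*11/16 = 515/2048
  d_3[B] = 17/64*5/16 + 53/256*1/2 + 89/256*1/8 + 23/128*1/8 = 517/2048
  d_3[C] = 17/64*3/16 + 53/256*5/16 + 89/256*1/2 + 23/128*1/8 = 1273/4096
  d_3[D] = 17/64*5/16 + 53/256*1/8 + 89/256*3/16 + 23/128*1/16 = 759/4096
d_3 = (A=515/2048, B=517/2048, C=1273/4096, D=759/4096)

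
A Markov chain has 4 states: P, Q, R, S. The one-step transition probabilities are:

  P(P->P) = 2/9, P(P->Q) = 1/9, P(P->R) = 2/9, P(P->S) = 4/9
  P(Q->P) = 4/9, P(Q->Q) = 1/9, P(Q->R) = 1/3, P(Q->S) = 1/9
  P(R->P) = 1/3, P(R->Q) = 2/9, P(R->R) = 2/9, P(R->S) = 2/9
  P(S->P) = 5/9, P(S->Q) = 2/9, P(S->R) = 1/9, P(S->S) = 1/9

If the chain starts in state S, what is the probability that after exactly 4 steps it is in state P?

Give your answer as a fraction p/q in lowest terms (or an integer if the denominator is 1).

Answer: 2390/6561

Derivation:
Computing P^4 by repeated multiplication:
P^1 =
  P: [2/9, 1/9, 2/9, 4/9]
  Q: [4/9, 1/9, 1/3, 1/9]
  R: [1/3, 2/9, 2/9, 2/9]
  S: [5/9, 2/9, 1/9, 1/9]
P^2 =
  P: [34/81, 5/27, 5/27, 17/81]
  Q: [26/81, 13/81, 2/9, 8/27]
  R: [10/27, 13/81, 2/9, 20/81]
  S: [26/81, 11/81, 19/81, 25/81]
P^3 =
  P: [86/243, 113/729, 160/729, 22/81]
  Q: [278/729, 41/243, 151/729, 59/243]
  R: [266/729, 119/729, 155/729, 7/27]
  S: [278/729, 125/729, 148/729, 178/729]
P^4 =
  P: [2438/6561, 1087/6561, 1373/6561, 1663/6561]
  Q: [2386/6561, 1057/6561, 52/243, 1714/6561]
  R: [806/2187, 1073/6561, 1388/6561, 1682/6561]
  S: [2390/6561, 1055/6561, 1405/6561, 1711/6561]

(P^4)[S -> P] = 2390/6561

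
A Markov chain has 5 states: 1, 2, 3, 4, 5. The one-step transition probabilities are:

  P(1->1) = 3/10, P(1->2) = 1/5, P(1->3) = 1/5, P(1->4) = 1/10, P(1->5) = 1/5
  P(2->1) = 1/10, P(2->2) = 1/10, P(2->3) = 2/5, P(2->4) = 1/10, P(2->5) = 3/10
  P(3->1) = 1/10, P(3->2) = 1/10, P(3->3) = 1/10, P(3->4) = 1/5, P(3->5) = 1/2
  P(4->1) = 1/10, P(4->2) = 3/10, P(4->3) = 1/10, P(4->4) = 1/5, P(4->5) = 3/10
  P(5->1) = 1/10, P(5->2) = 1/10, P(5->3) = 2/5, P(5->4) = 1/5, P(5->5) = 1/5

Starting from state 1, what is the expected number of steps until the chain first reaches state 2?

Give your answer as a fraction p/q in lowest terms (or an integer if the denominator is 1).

Let h_i = expected steps to first reach 2 from state i.
Boundary: h_2 = 0.
First-step equations for the other states:
  h_1 = 1 + 3/10*h_1 + 1/5*h_2 + 1/5*h_3 + 1/10*h_4 + 1/5*h_5
  h_3 = 1 + 1/10*h_1 + 1/10*h_2 + 1/10*h_3 + 1/5*h_4 + 1/2*h_5
  h_4 = 1 + 1/10*h_1 + 3/10*h_2 + 1/10*h_3 + 1/5*h_4 + 3/10*h_5
  h_5 = 1 + 1/10*h_1 + 1/10*h_2 + 2/5*h_3 + 1/5*h_4 + 1/5*h_5

Substituting h_2 = 0 and rearranging gives the linear system (I - Q) h = 1:
  [7/10, -1/5, -1/10, -1/5] . (h_1, h_3, h_4, h_5) = 1
  [-1/10, 9/10, -1/5, -1/2] . (h_1, h_3, h_4, h_5) = 1
  [-1/10, -1/10, 4/5, -3/10] . (h_1, h_3, h_4, h_5) = 1
  [-1/10, -2/5, -1/5, 4/5] . (h_1, h_3, h_4, h_5) = 1

Solving yields:
  h_1 = 6
  h_3 = 20/3
  h_4 = 16/3
  h_5 = 20/3

Starting state is 1, so the expected hitting time is h_1 = 6.

Answer: 6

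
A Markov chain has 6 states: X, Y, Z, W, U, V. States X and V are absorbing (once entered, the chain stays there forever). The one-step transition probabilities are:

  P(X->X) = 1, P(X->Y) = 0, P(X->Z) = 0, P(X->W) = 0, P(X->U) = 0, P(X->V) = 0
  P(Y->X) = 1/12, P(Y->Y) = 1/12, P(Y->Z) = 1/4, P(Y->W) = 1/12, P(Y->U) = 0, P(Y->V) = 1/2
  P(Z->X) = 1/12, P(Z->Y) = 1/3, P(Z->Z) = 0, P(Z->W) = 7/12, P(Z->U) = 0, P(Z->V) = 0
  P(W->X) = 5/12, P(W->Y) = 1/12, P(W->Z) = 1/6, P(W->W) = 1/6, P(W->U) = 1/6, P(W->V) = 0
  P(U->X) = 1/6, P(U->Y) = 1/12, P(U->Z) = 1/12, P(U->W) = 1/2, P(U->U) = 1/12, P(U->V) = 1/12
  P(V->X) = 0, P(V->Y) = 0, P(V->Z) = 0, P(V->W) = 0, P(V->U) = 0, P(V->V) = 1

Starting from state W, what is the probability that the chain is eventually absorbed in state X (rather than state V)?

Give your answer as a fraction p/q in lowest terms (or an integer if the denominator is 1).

Answer: 2545/3129

Derivation:
Let a_i = P(absorbed in X | start in state i).
Boundary conditions: a_X = 1, a_V = 0.
For each transient state i, a_i = sum_j P(i->j) * a_j:
  a_Y = 1/12*a_X + 1/12*a_Y + 1/4*a_Z + 1/12*a_W + 0*a_U + 1/2*a_V
  a_Z = 1/12*a_X + 1/3*a_Y + 0*a_Z + 7/12*a_W + 0*a_U + 0*a_V
  a_W = 5/12*a_X + 1/12*a_Y + 1/6*a_Z + 1/6*a_W + 1/6*a_U + 0*a_V
  a_U = 1/6*a_X + 1/12*a_Y + 1/12*a_Z + 1/2*a_W + 1/12*a_U + 1/12*a_V

Substituting a_X = 1 and a_V = 0, rearrange to (I - Q) a = r where r[i] = P(i -> X):
  [11/12, -1/4, -1/12, 0] . (a_Y, a_Z, a_W, a_U) = 1/12
  [-1/3, 1, -7/12, 0] . (a_Y, a_Z, a_W, a_U) = 1/12
  [-1/12, -1/6, 5/6, -1/6] . (a_Y, a_Z, a_W, a_U) = 5/12
  [-1/12, -1/12, -1/2, 11/12] . (a_Y, a_Z, a_W, a_U) = 1/6

Solving yields:
  a_Y = 1091/3129
  a_Z = 703/1043
  a_W = 2545/3129
  a_U = 2248/3129

Starting state is W, so the absorption probability is a_W = 2545/3129.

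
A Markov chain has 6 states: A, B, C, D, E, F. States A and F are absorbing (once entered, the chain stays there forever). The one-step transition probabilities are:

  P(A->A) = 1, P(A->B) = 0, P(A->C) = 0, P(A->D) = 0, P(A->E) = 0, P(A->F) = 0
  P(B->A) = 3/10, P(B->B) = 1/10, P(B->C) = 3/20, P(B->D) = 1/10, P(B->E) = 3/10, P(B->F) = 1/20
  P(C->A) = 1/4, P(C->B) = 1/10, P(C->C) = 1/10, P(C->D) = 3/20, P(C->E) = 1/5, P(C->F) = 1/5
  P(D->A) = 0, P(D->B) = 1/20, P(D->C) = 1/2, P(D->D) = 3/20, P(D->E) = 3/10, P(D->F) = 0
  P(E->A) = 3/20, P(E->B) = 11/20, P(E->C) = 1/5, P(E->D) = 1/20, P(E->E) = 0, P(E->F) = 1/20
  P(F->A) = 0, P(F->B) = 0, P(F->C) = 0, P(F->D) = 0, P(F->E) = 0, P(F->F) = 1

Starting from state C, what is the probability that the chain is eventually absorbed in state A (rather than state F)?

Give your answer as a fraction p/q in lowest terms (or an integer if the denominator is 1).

Let a_i = P(absorbed in A | start in state i).
Boundary conditions: a_A = 1, a_F = 0.
For each transient state i, a_i = sum_j P(i->j) * a_j:
  a_B = 3/10*a_A + 1/10*a_B + 3/20*a_C + 1/10*a_D + 3/10*a_E + 1/20*a_F
  a_C = 1/4*a_A + 1/10*a_B + 1/10*a_C + 3/20*a_D + 1/5*a_E + 1/5*a_F
  a_D = 0*a_A + 1/20*a_B + 1/2*a_C + 3/20*a_D + 3/10*a_E + 0*a_F
  a_E = 3/20*a_A + 11/20*a_B + 1/5*a_C + 1/20*a_D + 0*a_E + 1/20*a_F

Substituting a_A = 1 and a_F = 0, rearrange to (I - Q) a = r where r[i] = P(i -> A):
  [9/10, -3/20, -1/10, -3/10] . (a_B, a_C, a_D, a_E) = 3/10
  [-1/10, 9/10, -3/20, -1/5] . (a_B, a_C, a_D, a_E) = 1/4
  [-1/20, -1/2, 17/20, -3/10] . (a_B, a_C, a_D, a_E) = 0
  [-11/20, -1/5, -1/20, 1] . (a_B, a_C, a_D, a_E) = 3/20

Solving yields:
  a_B = 23194/30649
  a_C = 19493/30649
  a_D = 20697/30649
  a_E = 44575/61298

Starting state is C, so the absorption probability is a_C = 19493/30649.

Answer: 19493/30649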